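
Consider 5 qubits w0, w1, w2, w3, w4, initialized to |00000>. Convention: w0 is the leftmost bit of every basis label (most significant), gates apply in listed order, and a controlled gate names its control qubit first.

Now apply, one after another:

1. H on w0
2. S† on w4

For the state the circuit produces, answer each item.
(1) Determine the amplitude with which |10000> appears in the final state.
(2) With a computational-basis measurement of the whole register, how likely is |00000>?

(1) |10000> carries amplitude sqrt(2)/2 in the final state.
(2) Outcome |00000> occurs with probability 1/2.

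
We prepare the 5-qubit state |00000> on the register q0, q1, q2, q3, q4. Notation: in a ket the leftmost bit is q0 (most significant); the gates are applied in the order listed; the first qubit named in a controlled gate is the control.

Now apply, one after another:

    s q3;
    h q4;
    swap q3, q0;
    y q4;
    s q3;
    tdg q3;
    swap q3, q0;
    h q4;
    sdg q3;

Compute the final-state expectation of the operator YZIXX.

In the final state, YZIXX has expectation 0.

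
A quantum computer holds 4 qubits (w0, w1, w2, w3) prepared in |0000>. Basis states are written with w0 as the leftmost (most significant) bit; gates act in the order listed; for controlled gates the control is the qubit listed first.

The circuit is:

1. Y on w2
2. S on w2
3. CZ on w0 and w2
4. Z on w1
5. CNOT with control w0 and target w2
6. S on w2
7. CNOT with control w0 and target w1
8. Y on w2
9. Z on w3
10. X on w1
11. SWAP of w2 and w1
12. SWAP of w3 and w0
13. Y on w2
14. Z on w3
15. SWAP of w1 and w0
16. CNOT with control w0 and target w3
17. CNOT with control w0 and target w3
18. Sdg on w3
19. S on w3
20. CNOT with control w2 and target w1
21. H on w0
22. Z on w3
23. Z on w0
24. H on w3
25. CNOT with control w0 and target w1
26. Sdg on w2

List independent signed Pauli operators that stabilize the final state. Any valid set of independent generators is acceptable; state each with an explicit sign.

The stabilizer group can be generated by -XXII, +IIIX, +ZZII, +IIZI, among other valid generating sets. Key observation: gates 16-17 undo each other exactly, leaving only the rest of the circuit to track.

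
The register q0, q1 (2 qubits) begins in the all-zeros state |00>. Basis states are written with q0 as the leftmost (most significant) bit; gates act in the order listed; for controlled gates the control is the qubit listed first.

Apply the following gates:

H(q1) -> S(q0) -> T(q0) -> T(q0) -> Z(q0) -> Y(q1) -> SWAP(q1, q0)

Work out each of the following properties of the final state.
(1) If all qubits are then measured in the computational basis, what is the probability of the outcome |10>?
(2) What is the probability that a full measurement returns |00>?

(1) A full measurement returns |10> with probability 1/2.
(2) A full measurement returns |00> with probability 1/2.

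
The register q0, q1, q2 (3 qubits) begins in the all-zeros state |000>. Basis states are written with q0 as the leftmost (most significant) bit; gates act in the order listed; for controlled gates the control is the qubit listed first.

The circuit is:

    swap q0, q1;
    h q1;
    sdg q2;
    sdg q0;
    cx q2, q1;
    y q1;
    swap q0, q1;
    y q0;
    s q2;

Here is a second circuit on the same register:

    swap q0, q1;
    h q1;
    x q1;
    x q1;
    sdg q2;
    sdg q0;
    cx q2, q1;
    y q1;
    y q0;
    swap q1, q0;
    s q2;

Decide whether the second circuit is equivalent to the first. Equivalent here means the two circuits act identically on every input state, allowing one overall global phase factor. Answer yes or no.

No, they are not equivalent — no single phase factor reconciles the two unitaries.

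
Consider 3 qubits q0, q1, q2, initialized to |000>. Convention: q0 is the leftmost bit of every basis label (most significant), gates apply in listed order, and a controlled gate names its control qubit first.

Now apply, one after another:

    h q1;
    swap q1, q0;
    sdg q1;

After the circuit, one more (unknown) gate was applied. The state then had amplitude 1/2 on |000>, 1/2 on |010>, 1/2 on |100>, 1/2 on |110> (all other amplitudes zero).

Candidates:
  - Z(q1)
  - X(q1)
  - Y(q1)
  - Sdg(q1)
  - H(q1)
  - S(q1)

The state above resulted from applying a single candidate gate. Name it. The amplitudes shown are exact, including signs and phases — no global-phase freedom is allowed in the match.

The applied gate was H(q1).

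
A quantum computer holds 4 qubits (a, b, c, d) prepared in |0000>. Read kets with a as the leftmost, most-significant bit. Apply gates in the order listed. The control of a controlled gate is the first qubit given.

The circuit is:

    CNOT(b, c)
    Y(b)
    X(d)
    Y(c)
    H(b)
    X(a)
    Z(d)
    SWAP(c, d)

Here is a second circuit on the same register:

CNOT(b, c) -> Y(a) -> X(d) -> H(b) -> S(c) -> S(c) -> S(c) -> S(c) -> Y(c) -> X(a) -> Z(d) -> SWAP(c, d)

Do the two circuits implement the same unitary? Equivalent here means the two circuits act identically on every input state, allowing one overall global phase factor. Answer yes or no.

No — the two circuits implement different unitaries, even allowing a global phase.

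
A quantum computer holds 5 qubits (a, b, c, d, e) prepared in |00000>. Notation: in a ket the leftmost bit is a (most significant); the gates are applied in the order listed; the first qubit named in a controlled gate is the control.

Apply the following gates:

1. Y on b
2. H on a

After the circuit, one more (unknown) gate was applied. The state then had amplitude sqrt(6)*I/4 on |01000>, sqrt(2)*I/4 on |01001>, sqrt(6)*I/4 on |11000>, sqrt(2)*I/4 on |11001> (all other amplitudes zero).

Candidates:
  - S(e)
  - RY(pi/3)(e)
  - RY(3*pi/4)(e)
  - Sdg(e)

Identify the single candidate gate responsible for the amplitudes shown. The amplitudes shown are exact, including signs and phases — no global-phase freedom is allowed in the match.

The unique candidate consistent with the amplitudes is RY(pi/3)(e).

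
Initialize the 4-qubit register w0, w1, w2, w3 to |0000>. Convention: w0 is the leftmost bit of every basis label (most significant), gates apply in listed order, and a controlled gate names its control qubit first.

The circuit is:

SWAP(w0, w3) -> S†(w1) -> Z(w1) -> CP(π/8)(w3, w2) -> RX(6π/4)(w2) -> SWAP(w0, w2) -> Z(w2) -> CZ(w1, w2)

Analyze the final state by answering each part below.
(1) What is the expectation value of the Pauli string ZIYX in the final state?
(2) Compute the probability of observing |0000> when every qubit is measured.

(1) The observable ZIYX averages to 0.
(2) Outcome |0000> occurs with probability 1/2.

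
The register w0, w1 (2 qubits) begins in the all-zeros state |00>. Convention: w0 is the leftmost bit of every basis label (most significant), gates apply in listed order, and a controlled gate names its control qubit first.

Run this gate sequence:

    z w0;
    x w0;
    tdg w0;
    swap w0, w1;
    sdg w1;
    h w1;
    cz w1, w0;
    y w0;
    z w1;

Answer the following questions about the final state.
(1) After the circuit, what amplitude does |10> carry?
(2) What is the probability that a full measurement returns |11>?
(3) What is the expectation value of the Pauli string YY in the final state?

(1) |10> carries amplitude -sqrt(2)*exp(3*I*pi/4)/2 in the final state.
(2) A full measurement returns |11> with probability 1/2.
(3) The observable YY averages to 0.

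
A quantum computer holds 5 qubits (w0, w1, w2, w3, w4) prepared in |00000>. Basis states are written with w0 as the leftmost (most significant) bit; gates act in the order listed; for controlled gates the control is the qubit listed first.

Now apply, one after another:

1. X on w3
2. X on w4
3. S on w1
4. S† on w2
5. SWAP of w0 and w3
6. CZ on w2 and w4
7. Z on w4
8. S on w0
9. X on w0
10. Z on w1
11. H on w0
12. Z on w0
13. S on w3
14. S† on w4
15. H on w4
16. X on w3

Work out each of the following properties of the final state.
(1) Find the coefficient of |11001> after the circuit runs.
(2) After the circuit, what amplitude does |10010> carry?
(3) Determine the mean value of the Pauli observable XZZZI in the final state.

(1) The amplitude on |11001> is 0.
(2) The final state's coefficient on |10010> equals 1/2.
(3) The observable XZZZI averages to 1.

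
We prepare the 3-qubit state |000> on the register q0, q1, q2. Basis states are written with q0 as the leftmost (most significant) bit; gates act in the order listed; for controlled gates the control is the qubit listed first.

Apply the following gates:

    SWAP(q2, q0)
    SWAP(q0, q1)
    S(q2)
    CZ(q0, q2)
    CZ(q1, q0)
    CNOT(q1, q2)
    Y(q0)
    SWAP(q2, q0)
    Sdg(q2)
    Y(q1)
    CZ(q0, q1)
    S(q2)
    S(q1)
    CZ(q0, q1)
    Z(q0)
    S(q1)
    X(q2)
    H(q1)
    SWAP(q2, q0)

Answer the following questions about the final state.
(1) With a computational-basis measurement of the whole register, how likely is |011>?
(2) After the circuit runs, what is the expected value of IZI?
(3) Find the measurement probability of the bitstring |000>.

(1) The probability of measuring |011> is 0.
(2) In the final state, IZI has expectation 0.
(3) A full measurement returns |000> with probability 1/2.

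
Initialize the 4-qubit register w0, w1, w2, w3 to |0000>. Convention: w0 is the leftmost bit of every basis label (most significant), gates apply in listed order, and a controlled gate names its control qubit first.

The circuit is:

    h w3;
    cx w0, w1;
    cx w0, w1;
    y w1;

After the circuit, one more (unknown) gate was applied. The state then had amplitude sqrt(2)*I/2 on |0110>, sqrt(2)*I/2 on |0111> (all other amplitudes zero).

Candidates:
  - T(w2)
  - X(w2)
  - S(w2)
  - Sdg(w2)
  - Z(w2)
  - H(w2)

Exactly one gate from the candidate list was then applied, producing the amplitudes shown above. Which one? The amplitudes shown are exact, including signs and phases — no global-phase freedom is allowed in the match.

The applied gate was X(w2). Key observation: gates 2-3 undo each other exactly, leaving only the rest of the circuit to track.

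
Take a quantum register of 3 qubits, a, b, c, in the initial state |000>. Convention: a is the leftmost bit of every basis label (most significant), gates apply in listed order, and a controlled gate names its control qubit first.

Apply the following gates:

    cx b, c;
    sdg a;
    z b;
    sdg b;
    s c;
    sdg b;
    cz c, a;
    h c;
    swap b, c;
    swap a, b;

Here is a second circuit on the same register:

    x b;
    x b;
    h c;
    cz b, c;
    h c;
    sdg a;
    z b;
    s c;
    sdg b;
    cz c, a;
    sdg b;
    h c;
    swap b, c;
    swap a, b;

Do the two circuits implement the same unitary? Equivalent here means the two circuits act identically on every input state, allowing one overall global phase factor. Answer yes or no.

Yes — the two circuits implement the same unitary up to a global phase.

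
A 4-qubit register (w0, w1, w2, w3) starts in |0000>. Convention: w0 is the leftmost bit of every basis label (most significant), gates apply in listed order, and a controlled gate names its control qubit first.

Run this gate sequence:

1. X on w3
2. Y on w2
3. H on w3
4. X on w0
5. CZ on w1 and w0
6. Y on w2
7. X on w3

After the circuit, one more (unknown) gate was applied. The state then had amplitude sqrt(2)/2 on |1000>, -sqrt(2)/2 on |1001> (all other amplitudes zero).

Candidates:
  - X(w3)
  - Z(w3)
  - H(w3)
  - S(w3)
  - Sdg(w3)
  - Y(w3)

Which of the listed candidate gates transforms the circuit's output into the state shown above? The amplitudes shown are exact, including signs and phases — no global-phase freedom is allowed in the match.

The applied gate was X(w3).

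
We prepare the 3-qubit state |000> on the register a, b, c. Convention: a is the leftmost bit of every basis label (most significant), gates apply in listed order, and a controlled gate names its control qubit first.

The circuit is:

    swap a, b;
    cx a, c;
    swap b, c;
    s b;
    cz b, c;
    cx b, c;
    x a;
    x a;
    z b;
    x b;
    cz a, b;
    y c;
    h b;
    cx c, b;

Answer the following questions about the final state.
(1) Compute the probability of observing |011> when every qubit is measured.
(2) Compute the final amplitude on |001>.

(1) The probability of measuring |011> is 1/2.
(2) |001> carries amplitude -sqrt(2)*I/2 in the final state.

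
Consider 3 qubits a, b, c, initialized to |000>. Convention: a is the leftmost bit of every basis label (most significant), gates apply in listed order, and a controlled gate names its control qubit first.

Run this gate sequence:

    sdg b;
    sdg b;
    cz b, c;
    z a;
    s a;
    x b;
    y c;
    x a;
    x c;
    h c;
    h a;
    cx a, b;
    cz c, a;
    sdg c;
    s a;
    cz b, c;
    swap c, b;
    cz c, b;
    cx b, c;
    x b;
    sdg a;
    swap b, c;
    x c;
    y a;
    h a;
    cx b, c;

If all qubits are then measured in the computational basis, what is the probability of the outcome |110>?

The probability of measuring |110> is 1/8.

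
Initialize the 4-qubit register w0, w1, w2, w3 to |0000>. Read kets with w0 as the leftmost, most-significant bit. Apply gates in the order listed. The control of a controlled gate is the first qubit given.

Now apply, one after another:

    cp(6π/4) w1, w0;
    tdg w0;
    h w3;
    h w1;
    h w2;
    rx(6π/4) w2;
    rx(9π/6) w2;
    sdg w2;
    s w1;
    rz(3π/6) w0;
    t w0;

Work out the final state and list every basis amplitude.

The resulting statevector has amplitude sqrt(2)*exp(I*pi/4)/4 on |0000>, sqrt(2)*exp(I*pi/4)/4 on |0001>, -sqrt(2)*exp(3*I*pi/4)/4 on |0010>, -sqrt(2)*exp(3*I*pi/4)/4 on |0011>, sqrt(2)*exp(3*I*pi/4)/4 on |0100>, sqrt(2)*exp(3*I*pi/4)/4 on |0101>, sqrt(2)*exp(I*pi/4)/4 on |0110>, sqrt(2)*exp(I*pi/4)/4 on |0111>, 0 on |1000>, 0 on |1001>, 0 on |1010>, 0 on |1011>, 0 on |1100>, 0 on |1101>, 0 on |1110>, 0 on |1111>.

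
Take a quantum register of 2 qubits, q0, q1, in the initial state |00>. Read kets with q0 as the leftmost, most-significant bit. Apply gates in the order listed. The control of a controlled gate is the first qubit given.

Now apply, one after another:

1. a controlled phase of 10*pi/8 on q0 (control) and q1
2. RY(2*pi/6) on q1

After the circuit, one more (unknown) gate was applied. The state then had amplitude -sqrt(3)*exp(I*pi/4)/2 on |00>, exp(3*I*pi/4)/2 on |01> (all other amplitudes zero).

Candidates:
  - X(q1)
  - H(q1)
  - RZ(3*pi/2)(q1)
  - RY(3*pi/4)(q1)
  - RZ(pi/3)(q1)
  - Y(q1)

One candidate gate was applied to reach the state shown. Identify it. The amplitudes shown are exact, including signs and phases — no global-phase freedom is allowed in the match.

The unique candidate consistent with the amplitudes is RZ(3*pi/2)(q1).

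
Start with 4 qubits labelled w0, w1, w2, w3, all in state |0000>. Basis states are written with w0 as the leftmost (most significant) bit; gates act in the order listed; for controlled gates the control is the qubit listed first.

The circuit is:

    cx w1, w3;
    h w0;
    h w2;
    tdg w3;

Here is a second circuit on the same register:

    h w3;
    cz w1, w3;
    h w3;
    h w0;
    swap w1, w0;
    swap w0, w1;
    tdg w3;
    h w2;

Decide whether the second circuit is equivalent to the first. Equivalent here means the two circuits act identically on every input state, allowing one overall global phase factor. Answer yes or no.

Yes — the two circuits implement the same unitary up to a global phase.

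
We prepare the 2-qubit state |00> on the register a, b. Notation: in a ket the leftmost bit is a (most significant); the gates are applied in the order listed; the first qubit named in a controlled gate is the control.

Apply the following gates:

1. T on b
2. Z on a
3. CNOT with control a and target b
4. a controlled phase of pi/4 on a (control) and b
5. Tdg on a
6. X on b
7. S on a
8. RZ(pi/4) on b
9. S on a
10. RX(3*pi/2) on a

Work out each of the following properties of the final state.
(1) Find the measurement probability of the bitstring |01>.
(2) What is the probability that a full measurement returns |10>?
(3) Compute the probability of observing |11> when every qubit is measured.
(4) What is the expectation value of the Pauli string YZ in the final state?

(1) A full measurement returns |01> with probability 1/2.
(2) Outcome |10> occurs with probability 0.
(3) Outcome |11> occurs with probability 1/2.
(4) The observable YZ averages to -1.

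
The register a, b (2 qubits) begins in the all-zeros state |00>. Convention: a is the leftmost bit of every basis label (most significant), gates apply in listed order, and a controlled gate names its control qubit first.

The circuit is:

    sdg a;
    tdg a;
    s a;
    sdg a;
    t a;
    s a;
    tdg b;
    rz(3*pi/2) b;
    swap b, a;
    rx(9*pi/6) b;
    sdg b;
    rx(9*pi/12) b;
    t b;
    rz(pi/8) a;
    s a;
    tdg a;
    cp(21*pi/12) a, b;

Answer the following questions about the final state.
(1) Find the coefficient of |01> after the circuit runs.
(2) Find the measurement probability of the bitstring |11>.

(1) The final state's coefficient on |01> equals -sqrt(2)*sqrt(sqrt(2) + 2)*exp(15*I*pi/16)/4 + sqrt(2)*sqrt(2 - sqrt(2))*exp(7*I*pi/16)/4.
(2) Outcome |11> occurs with probability 0.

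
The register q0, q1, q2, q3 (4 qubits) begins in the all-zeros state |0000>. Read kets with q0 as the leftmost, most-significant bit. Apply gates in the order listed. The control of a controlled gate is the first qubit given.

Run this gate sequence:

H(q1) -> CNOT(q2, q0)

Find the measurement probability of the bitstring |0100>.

The probability of measuring |0100> is 1/2.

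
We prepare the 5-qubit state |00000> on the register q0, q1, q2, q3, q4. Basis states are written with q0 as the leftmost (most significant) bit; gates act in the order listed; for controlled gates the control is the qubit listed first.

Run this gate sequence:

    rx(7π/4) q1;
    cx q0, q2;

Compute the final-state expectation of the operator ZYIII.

The expectation value of ZYIII is sqrt(2)/2.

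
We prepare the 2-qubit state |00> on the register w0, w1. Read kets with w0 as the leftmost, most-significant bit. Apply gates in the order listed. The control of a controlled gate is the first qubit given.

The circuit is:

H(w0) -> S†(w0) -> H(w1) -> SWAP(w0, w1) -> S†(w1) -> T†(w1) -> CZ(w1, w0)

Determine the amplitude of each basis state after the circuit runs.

The final amplitudes are 1/2 on |00>, exp(3*I*pi/4)/2 on |01>, 1/2 on |10>, -exp(3*I*pi/4)/2 on |11>.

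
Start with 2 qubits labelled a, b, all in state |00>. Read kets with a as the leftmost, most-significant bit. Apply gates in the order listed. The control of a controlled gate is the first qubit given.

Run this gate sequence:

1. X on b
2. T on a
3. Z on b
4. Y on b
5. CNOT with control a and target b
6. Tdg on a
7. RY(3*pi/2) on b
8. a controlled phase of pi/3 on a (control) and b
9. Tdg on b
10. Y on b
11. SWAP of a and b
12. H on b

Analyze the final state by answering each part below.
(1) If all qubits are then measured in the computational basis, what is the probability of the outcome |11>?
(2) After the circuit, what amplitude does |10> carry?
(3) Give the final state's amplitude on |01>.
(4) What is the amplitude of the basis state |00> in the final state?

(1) A full measurement returns |11> with probability 1/4.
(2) The final state's coefficient on |10> equals 1/2.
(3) |01> carries amplitude -exp(3*I*pi/4)/2 in the final state.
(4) The amplitude on |00> is -exp(3*I*pi/4)/2.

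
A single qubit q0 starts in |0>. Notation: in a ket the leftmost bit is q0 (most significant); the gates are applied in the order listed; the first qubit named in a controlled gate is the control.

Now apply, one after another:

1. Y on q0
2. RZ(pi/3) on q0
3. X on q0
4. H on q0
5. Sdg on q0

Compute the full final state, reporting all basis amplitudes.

The final amplitudes are sqrt(2)*exp(2*I*pi/3)/2 on |0>, sqrt(2)*exp(I*pi/6)/2 on |1>.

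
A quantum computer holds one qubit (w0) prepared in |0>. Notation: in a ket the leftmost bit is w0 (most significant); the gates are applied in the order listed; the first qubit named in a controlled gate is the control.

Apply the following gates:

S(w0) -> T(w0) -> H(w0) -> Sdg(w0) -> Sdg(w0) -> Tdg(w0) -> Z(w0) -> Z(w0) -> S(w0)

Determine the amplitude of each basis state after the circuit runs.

The final amplitudes are sqrt(2)/2 on |0>, -sqrt(2)*exp(I*pi/4)/2 on |1>.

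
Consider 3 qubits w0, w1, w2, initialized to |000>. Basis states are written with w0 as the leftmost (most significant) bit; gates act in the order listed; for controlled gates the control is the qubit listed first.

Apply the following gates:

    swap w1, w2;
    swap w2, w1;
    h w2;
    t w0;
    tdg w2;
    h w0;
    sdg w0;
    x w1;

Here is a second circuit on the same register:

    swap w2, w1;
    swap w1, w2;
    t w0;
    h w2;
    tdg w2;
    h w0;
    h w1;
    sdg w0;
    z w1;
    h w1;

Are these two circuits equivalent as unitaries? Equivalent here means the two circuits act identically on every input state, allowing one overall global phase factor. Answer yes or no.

Yes: on every input state the two circuits agree up to one overall phase factor.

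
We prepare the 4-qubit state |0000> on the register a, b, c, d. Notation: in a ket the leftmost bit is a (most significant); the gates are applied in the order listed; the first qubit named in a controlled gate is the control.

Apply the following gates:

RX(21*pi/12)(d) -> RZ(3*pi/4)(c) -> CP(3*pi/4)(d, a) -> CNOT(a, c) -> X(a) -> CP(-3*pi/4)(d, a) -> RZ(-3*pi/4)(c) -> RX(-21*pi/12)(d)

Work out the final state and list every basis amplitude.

The resulting statevector has amplitude (-2 + sqrt(2) - (sqrt(2) + 2)*exp(3*I*pi/4))*exp(I*pi/4)/4 on |1000>, sqrt(2)*(-I - exp(3*I*pi/4))/4 on |1001>, and 0 on every other basis state.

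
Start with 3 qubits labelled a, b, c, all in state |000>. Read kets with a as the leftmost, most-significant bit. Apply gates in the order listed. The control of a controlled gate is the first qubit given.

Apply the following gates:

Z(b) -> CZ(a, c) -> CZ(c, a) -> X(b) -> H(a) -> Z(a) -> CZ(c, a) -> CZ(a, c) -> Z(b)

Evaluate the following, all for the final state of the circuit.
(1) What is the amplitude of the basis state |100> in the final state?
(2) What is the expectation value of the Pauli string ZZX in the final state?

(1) The final state's coefficient on |100> equals 0.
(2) In the final state, ZZX has expectation 0.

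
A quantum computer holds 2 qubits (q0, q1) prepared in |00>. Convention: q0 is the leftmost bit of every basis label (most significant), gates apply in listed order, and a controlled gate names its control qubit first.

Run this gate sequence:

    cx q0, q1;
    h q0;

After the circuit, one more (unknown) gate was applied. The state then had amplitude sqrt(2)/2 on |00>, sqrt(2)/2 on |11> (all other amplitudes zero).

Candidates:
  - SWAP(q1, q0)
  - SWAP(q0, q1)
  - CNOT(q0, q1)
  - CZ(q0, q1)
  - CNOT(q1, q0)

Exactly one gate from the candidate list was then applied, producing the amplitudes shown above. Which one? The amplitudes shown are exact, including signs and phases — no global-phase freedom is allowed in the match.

The unique candidate consistent with the amplitudes is CNOT(q0, q1).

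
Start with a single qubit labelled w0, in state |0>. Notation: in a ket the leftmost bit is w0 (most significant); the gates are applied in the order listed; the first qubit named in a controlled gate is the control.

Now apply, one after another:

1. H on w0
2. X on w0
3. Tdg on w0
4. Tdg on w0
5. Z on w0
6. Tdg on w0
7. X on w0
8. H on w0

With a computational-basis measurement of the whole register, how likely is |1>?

Outcome |1> occurs with probability 1/2 - sqrt(2)/4.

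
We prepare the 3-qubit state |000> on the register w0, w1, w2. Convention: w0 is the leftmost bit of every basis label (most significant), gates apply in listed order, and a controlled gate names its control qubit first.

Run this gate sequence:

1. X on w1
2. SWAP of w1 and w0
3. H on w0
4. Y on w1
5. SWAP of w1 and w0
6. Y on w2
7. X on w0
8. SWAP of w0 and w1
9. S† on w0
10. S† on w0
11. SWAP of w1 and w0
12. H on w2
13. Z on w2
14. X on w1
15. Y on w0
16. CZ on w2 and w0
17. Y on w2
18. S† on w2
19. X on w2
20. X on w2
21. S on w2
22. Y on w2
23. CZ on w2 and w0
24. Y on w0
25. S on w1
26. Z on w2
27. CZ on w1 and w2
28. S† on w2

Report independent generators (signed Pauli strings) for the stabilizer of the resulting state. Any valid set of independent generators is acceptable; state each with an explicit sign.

The stabilizer group can be generated by +IYZ, +IZY, +ZII, among other valid generating sets.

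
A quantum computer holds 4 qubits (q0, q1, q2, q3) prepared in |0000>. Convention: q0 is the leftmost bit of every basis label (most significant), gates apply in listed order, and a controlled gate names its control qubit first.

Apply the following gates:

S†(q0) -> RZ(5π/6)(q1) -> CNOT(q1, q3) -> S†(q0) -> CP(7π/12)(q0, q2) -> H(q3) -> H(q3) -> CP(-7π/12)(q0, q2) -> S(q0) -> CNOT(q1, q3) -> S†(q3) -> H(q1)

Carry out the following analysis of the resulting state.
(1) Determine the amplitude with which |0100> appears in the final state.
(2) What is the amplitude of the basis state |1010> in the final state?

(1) The amplitude on |0100> is -sqrt(2)*exp(7*I*pi/12)/2.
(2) |1010> carries amplitude 0 in the final state.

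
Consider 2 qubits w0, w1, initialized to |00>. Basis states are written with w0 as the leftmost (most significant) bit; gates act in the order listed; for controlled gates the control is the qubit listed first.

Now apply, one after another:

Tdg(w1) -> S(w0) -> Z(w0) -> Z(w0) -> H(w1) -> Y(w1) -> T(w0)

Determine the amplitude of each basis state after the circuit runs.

The resulting statevector has amplitude -sqrt(2)*I/2 on |00>, sqrt(2)*I/2 on |01>, 0 on |10>, 0 on |11>.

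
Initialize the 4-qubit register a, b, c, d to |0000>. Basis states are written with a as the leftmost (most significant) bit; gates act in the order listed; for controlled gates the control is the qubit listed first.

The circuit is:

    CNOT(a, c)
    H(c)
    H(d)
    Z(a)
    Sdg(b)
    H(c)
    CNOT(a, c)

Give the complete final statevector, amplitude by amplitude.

The resulting statevector has amplitude sqrt(2)/2 on |0000>, sqrt(2)/2 on |0001>, and 0 on every other basis state.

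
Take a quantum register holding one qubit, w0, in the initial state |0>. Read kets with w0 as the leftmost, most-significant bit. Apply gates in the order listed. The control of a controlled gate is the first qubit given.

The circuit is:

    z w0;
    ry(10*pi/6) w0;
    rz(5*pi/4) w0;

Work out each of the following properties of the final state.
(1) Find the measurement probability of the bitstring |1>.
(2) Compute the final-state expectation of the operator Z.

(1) The probability of measuring |1> is 1/4.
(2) The expectation value of Z is 1/2.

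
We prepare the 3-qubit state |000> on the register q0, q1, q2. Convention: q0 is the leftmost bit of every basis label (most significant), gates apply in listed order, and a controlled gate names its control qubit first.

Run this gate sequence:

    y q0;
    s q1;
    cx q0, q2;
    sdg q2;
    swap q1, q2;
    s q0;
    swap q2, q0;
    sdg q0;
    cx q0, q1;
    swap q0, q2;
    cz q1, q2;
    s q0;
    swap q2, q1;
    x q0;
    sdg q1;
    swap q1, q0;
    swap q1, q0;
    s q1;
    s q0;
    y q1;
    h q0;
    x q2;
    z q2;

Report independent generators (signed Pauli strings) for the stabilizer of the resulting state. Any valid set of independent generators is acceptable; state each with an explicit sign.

One valid set of independent stabilizer generators is +XII, -IZI, +IIZ (any independent generating set of the same group is equally correct). Key observation: steps 15-18 multiply out to the identity, so the circuit reduces to the remaining gates.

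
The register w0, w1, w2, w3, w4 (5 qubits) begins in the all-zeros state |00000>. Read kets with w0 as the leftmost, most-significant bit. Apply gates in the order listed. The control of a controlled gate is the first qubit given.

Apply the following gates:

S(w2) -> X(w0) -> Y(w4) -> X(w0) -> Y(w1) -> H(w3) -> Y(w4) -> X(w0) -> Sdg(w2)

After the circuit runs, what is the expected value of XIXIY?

In the final state, XIXIY has expectation 0.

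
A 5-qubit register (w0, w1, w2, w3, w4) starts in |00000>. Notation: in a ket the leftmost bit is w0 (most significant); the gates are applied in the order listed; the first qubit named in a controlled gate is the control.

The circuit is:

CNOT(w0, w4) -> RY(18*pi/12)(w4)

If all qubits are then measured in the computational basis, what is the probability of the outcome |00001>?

Outcome |00001> occurs with probability 1/2.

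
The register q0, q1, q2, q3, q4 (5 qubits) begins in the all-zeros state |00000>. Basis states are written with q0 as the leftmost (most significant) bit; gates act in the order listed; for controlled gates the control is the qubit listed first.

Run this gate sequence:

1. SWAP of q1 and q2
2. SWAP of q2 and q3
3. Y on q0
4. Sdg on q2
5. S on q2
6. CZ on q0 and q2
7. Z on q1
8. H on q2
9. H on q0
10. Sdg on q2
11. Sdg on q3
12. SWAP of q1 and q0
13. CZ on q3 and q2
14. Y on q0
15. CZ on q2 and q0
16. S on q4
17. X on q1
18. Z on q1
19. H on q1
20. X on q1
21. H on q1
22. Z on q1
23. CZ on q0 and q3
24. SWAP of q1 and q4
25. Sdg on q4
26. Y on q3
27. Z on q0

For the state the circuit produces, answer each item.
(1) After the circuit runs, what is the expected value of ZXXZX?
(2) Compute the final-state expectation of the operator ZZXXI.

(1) The observable ZXXZX averages to 0.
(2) The observable ZZXXI averages to 0.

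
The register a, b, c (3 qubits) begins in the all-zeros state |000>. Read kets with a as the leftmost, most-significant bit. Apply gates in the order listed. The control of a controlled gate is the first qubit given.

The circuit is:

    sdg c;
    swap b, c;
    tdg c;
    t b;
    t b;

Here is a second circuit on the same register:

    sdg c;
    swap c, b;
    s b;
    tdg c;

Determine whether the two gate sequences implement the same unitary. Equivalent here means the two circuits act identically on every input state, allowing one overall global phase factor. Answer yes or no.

Yes: on every input state the two circuits agree up to one overall phase factor.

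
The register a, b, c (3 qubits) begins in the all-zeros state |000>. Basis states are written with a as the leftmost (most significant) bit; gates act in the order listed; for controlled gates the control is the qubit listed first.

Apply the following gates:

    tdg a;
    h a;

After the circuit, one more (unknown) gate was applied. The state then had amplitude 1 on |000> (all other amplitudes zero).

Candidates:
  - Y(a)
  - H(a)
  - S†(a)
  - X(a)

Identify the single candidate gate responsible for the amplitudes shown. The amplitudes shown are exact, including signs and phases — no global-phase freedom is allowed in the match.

The unique candidate consistent with the amplitudes is H(a).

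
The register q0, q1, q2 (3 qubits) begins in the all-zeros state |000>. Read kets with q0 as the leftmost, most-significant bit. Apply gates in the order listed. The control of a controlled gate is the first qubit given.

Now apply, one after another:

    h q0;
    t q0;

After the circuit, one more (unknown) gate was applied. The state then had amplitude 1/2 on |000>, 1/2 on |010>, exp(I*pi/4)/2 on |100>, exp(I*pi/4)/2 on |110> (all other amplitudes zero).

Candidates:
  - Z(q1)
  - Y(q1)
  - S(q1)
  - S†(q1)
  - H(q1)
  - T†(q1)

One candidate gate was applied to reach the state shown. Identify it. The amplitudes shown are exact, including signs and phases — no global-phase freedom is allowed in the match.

It was H(q1) that produced the state shown.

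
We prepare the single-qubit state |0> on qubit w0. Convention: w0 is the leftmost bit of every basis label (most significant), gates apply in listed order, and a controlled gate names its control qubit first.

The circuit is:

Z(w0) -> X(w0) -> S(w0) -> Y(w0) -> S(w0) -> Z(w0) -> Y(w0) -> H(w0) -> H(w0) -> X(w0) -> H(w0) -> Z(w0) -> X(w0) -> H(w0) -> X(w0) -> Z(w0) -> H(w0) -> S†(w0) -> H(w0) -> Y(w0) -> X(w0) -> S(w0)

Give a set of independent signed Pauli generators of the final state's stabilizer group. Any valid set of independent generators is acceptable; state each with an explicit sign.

The stabilizer group can be generated by +X, among other valid generating sets.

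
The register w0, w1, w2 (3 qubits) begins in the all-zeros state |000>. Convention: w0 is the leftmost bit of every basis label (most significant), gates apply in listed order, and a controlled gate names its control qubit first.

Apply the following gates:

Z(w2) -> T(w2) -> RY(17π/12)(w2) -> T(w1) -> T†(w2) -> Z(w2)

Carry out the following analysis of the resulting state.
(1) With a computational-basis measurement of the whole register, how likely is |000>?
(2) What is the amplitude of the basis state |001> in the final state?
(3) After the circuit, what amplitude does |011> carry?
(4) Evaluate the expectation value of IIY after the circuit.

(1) Outcome |000> occurs with probability -sqrt(6)/8 + sqrt(2)/8 + 1/2.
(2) |001> carries amplitude (sqrt(6 - 3*sqrt(2))/4 + sqrt(sqrt(2) + 2)/4)*exp(3*I*pi/4) in the final state.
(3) |011> carries amplitude 0 in the final state.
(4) The observable IIY averages to -sqrt(3)/4 - 1/4.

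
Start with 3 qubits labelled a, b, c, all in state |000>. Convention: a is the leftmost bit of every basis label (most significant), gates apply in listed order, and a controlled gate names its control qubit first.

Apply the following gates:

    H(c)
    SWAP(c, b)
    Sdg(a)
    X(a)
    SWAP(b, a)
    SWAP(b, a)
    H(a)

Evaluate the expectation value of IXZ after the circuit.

The expectation value of IXZ is 1. Key observation: gates 5-6 undo each other exactly, leaving only the rest of the circuit to track.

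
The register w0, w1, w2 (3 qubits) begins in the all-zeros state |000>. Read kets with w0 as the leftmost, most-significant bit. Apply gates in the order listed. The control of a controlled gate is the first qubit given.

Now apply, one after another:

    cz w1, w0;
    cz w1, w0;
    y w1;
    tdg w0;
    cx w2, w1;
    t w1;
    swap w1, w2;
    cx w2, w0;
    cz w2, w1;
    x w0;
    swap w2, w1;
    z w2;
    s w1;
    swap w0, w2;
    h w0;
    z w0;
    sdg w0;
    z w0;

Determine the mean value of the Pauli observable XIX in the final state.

The observable XIX averages to 0.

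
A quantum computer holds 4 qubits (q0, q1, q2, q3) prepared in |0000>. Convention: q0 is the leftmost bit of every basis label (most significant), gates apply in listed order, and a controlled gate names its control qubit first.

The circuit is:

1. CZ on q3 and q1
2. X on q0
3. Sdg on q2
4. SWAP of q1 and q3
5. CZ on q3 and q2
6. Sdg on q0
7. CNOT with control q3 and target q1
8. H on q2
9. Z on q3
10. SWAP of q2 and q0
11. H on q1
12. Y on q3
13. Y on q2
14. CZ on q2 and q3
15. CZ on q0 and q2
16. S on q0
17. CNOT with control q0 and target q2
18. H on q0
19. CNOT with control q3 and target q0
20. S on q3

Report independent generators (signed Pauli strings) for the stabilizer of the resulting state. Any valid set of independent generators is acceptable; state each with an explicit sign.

The final state is stabilized by the group generated by +XIZI, +IXII, -ZIYI, -IIIZ; other independent generating sets are equally valid.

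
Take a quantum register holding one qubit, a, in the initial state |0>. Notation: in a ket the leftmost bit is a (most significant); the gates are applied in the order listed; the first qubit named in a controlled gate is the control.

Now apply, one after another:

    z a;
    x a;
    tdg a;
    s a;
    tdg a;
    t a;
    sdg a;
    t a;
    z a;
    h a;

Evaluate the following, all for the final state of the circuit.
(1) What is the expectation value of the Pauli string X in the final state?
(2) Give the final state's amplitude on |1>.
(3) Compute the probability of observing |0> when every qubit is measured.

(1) The expectation value of X is -1.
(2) The final state's coefficient on |1> equals sqrt(2)/2.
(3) Outcome |0> occurs with probability 1/2.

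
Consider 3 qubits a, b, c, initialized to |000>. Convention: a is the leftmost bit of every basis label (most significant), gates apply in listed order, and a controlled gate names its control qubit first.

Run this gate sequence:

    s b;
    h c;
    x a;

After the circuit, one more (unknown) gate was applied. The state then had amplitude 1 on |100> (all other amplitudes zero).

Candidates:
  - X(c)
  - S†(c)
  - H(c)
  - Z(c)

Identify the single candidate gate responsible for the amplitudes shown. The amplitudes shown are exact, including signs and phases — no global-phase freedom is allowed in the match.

The applied gate was H(c).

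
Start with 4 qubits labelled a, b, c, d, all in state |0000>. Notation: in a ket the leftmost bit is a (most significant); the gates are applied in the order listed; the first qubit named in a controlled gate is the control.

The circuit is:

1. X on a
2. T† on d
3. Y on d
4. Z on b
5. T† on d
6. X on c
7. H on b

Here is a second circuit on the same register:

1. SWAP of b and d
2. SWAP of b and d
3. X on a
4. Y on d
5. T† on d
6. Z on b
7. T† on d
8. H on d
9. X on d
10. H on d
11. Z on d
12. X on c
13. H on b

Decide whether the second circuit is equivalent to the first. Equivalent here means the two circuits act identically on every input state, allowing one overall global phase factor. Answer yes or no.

No: there is an input state on which the two circuits produce genuinely different outputs (not merely differing by a phase).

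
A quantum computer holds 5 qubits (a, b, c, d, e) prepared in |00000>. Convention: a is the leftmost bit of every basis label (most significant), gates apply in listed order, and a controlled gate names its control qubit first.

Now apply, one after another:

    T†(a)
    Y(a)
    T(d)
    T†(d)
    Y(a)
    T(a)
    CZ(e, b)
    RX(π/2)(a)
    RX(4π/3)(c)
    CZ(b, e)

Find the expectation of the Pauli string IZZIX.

The expectation value of IZZIX is 0.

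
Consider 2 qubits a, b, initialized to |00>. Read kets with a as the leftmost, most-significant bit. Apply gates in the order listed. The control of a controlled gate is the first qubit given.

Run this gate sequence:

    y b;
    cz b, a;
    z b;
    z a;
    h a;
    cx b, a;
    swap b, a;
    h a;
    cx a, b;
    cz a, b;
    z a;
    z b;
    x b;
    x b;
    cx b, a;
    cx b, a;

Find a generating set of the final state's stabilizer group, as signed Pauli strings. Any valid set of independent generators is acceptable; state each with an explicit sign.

The final state is stabilized by the group generated by +XZ, -ZX; other independent generating sets are equally valid. Key observation: the block from step 13 through step 14 cancels to the identity and can be dropped.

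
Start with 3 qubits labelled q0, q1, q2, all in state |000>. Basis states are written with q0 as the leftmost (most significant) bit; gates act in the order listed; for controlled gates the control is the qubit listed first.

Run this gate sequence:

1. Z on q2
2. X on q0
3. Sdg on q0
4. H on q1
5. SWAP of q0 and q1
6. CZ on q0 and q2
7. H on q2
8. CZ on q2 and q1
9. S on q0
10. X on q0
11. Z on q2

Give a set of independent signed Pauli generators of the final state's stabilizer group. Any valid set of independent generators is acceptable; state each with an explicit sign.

One valid set of independent stabilizer generators is -YII, +IIX, -IZI (any independent generating set of the same group is equally correct).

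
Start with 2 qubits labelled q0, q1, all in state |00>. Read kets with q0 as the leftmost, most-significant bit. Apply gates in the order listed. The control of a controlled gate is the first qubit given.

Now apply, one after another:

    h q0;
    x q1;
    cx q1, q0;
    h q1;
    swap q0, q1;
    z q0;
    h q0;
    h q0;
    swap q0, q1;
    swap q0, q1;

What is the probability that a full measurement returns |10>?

A full measurement returns |10> with probability 1/4.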